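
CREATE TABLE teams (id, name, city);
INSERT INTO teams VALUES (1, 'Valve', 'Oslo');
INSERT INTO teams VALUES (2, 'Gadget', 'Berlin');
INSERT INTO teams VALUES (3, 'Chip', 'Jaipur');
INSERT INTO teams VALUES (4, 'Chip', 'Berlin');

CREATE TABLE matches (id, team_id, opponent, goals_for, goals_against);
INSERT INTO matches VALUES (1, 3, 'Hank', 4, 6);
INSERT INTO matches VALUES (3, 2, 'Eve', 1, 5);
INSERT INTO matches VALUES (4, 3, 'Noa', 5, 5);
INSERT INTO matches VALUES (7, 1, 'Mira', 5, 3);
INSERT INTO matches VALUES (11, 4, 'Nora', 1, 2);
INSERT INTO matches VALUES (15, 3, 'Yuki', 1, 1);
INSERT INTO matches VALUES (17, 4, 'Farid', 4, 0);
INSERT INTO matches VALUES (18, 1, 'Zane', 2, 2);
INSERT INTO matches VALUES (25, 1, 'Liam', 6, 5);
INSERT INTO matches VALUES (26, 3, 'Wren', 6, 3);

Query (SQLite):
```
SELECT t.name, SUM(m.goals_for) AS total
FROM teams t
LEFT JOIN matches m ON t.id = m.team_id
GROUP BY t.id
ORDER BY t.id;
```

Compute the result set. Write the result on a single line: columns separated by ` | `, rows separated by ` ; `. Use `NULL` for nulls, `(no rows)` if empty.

Valve | 13 ; Gadget | 1 ; Chip | 16 ; Chip | 5

LEFT JOIN keeps every teams row; unmatched ones get NULL for matches columns.
Group by teams.id and compute SUM(m.goals_for). SUM over an all-NULL group is NULL.
  1: ids {7, 18, 25} → SUM(m.goals_for)=13
  2: ids {3} → SUM(m.goals_for)=1
  3: ids {1, 4, 15, 26} → SUM(m.goals_for)=16
  4: ids {11, 17} → SUM(m.goals_for)=5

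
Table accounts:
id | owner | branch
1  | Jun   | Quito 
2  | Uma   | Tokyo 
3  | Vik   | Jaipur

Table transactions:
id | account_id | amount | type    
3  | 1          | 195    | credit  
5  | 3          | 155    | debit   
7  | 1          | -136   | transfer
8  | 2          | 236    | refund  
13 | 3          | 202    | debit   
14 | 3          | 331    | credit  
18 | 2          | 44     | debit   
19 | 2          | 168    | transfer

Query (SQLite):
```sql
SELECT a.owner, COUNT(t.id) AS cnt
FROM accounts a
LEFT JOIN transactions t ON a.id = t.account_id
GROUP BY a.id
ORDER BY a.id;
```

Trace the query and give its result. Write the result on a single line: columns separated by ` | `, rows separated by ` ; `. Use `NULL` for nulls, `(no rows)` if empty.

LEFT JOIN keeps every accounts row; unmatched ones get NULL for transactions columns.
Group by accounts.id and compute COUNT(t.id). COUNT(col) of an all-NULL group is 0.
  1: ids {3, 7} → COUNT(t.id)=2
  2: ids {8, 18, 19} → COUNT(t.id)=3
  3: ids {5, 13, 14} → COUNT(t.id)=3

Jun | 2 ; Uma | 3 ; Vik | 3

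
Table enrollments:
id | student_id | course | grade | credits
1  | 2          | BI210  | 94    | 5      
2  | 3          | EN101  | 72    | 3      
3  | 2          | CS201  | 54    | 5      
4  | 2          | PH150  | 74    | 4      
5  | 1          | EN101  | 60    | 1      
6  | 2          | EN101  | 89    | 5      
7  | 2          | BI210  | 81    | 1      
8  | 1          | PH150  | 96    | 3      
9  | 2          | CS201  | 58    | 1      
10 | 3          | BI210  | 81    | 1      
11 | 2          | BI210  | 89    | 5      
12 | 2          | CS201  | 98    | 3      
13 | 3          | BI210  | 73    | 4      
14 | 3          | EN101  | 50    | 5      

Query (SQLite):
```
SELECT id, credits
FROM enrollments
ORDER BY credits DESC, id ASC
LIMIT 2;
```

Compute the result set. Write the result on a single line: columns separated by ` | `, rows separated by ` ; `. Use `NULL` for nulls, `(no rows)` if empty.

1 | 5 ; 3 | 5

Sort by credits desc, tiebreak id asc: (5, id=1), (5, id=3), (5, id=6), (5, id=11), (5, id=14) …. Take first 2.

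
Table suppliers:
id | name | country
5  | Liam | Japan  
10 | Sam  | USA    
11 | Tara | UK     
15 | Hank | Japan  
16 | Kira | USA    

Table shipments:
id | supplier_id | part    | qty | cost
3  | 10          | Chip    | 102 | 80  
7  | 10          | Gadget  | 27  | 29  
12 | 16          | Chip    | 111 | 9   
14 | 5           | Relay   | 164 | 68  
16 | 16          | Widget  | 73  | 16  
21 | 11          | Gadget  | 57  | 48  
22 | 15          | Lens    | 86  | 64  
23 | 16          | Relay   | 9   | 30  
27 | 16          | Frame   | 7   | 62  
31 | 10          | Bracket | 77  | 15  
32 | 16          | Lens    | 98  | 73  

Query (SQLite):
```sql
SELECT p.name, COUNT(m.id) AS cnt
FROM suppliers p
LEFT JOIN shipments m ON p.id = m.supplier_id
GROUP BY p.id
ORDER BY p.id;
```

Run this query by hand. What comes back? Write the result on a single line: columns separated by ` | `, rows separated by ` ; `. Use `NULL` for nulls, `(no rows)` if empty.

Liam | 1 ; Sam | 3 ; Tara | 1 ; Hank | 1 ; Kira | 5

LEFT JOIN keeps every suppliers row; unmatched ones get NULL for shipments columns.
Group by suppliers.id and compute COUNT(m.id). COUNT(col) of an all-NULL group is 0.
  5: ids {14} → COUNT(m.id)=1
  10: ids {3, 7, 31} → COUNT(m.id)=3
  11: ids {21} → COUNT(m.id)=1
  15: ids {22} → COUNT(m.id)=1
  16: ids {12, 16, 23, 27, 32} → COUNT(m.id)=5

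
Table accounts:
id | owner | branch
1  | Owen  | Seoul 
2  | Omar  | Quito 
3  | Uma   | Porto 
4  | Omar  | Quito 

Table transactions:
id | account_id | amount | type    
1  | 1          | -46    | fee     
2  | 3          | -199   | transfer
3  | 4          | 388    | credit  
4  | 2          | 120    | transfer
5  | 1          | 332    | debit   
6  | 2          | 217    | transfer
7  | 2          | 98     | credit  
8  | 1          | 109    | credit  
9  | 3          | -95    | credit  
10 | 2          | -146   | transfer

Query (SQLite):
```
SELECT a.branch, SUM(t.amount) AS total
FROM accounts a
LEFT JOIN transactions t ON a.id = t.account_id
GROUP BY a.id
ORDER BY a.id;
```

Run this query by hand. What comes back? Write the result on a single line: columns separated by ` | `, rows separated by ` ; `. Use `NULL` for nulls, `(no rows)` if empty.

Seoul | 395 ; Quito | 289 ; Porto | -294 ; Quito | 388

LEFT JOIN keeps every accounts row; unmatched ones get NULL for transactions columns.
Group by accounts.id and compute SUM(t.amount). SUM over an all-NULL group is NULL.
  1: ids {1, 5, 8} → SUM(t.amount)=395
  2: ids {4, 6, 7, 10} → SUM(t.amount)=289
  3: ids {2, 9} → SUM(t.amount)=-294
  4: ids {3} → SUM(t.amount)=388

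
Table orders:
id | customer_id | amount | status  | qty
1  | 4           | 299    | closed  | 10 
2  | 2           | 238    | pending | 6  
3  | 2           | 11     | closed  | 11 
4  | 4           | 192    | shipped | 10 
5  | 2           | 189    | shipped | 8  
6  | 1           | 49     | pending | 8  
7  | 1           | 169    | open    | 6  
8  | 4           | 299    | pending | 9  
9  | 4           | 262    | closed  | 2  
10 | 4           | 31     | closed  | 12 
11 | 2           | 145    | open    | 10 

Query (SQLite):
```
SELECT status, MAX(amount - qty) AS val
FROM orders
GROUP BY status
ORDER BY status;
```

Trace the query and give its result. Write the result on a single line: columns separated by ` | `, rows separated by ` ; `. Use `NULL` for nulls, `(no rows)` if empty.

For each row compute amount - qty.
Group by status; take MAX of the expression per group.
  closed: ids {1, 3, 9, 10} → MAX(amount - qty)=289
  open: ids {7, 11} → MAX(amount - qty)=163
  pending: ids {2, 6, 8} → MAX(amount - qty)=290
  shipped: ids {4, 5} → MAX(amount - qty)=182

closed | 289 ; open | 163 ; pending | 290 ; shipped | 182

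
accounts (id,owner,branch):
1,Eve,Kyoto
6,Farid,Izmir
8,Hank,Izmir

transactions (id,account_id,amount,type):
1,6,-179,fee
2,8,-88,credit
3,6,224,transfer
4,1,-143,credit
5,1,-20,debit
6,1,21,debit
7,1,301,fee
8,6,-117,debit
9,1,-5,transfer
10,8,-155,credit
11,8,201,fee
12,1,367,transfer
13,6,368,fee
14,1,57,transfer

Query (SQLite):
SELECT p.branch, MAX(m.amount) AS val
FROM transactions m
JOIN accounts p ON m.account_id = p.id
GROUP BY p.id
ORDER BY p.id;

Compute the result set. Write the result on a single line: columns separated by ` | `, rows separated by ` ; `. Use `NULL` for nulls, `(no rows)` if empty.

Join each transactions row to its accounts via account_id.
Group joined rows by accounts.id; compute MAX(m.amount) per group.
  1: ids {4, 5, 6, 7, 9, 12, 14} → MAX(m.amount)=367
  6: ids {1, 3, 8, 13} → MAX(m.amount)=368
  8: ids {2, 10, 11} → MAX(m.amount)=201

Kyoto | 367 ; Izmir | 368 ; Izmir | 201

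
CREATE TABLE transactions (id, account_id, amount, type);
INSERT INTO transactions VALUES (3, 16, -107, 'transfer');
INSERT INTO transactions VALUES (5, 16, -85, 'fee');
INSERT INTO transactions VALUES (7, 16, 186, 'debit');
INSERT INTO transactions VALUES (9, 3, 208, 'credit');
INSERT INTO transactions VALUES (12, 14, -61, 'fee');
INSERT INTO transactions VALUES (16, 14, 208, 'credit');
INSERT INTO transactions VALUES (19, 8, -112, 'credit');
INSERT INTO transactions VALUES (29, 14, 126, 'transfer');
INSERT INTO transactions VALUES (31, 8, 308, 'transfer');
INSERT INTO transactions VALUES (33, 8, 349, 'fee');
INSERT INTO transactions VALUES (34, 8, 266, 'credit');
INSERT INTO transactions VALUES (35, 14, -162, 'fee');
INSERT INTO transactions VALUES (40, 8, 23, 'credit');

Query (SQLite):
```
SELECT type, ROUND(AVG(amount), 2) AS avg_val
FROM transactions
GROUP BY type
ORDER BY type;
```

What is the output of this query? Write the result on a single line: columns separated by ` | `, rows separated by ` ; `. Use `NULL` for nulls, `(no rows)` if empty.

Partition transactions by type; compute ROUND(AVG(amount), 2) within each group.
  credit: ids {9, 16, 19, 34, 40} → ROUND(AVG(amount), 2)=118.6
  debit: ids {7} → ROUND(AVG(amount), 2)=186
  fee: ids {5, 12, 33, 35} → ROUND(AVG(amount), 2)=10.25
  transfer: ids {3, 29, 31} → ROUND(AVG(amount), 2)=109

credit | 118.6 ; debit | 186 ; fee | 10.25 ; transfer | 109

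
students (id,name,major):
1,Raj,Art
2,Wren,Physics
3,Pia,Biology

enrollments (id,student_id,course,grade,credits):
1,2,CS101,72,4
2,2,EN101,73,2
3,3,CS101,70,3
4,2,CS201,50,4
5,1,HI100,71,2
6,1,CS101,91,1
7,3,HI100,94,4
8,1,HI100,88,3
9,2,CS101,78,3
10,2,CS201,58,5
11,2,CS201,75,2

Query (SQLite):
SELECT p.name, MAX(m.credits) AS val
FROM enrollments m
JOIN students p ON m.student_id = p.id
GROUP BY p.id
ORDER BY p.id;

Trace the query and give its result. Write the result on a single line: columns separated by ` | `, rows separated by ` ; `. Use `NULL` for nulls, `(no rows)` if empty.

Join each enrollments row to its students via student_id.
Group joined rows by students.id; compute MAX(m.credits) per group.
  1: ids {5, 6, 8} → MAX(m.credits)=3
  2: ids {1, 2, 4, 9, 10, 11} → MAX(m.credits)=5
  3: ids {3, 7} → MAX(m.credits)=4

Raj | 3 ; Wren | 5 ; Pia | 4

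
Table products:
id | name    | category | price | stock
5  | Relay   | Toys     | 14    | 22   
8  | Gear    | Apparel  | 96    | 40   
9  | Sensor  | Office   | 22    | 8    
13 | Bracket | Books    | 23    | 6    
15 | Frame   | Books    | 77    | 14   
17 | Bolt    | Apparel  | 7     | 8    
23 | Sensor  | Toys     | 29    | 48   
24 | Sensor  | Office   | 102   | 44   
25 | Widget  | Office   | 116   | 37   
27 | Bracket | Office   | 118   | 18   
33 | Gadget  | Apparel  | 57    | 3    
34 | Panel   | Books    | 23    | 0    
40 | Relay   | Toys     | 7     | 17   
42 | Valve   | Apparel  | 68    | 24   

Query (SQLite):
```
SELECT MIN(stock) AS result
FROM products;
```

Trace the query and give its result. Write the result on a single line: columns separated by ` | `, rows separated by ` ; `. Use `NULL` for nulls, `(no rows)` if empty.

0

All stock values: [22, 40, 8, 6, 14, 8, 48, 44, 37, 18, 3, 0, 17, 24].
MIN of non-NULL values = 0.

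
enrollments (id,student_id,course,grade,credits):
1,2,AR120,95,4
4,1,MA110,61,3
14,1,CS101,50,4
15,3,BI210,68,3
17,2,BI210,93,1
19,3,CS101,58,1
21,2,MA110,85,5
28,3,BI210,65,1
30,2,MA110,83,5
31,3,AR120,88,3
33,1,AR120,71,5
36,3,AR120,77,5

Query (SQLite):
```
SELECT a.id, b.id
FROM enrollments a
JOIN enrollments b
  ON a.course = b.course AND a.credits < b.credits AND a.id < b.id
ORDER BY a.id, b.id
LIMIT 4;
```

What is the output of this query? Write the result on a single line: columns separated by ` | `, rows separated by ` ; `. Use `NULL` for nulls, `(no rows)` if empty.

1 | 33 ; 1 | 36 ; 4 | 21 ; 4 | 30

Pairs (a,b) with same course, a.credits < b.credits, a.id < b.id.
course groups: AR120:{1,31,33,36} BI210:{15,17,28} CS101:{14,19} MA110:{4,21,30}
Ordered by (a.id, b.id); first 4.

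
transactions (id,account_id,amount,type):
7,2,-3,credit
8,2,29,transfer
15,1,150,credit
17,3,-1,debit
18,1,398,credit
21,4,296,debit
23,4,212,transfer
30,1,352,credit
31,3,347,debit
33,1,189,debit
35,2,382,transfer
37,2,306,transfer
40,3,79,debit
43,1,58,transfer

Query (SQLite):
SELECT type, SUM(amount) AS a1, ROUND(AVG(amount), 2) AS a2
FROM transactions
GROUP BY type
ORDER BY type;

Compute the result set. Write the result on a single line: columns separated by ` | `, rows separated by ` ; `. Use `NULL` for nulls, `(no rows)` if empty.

credit | 897 | 224.25 ; debit | 910 | 182 ; transfer | 987 | 197.4

Group transactions by type.
Per group compute: SUM(amount), ROUND(AVG(amount), 2).
  credit: ids {7, 15, 18, 30} → SUM(amount)=897, ROUND(AVG(amount), 2)=224.25
  debit: ids {17, 21, 31, 33, 40} → SUM(amount)=910, ROUND(AVG(amount), 2)=182
  transfer: ids {8, 23, 35, 37, 43} → SUM(amount)=987, ROUND(AVG(amount), 2)=197.4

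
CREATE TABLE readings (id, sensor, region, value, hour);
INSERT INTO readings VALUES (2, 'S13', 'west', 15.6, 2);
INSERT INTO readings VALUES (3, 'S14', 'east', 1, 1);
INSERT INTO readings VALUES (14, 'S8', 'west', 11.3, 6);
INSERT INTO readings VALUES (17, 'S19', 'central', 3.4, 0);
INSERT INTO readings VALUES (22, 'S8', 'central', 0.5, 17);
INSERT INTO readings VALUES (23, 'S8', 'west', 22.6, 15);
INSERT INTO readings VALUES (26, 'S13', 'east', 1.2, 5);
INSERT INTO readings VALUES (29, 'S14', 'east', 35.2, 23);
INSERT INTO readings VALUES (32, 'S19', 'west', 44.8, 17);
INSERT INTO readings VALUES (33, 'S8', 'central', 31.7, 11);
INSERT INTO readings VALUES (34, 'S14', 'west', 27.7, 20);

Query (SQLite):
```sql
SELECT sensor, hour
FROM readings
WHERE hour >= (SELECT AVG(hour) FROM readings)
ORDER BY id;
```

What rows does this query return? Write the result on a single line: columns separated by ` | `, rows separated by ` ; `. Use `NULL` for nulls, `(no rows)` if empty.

S8 | 17 ; S8 | 15 ; S14 | 23 ; S19 | 17 ; S8 | 11 ; S14 | 20

Scalar subquery: AVG(hour) over all readings rows = 10.636364 (≈; comparison uses full precision).
Keep rows where hour >= that value.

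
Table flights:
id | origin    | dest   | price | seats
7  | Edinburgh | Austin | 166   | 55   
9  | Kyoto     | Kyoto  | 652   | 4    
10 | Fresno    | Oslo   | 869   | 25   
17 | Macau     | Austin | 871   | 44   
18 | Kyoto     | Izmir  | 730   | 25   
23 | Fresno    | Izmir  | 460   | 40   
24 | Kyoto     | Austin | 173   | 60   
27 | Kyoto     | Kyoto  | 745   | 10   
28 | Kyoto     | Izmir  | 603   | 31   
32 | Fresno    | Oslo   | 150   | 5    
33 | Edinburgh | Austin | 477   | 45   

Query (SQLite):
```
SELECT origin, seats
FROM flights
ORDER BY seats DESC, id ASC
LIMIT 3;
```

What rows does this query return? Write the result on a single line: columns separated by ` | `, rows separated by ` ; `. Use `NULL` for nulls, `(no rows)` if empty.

Sort by seats desc, tiebreak id asc: (60, id=24), (55, id=7), (45, id=33), (44, id=17), (40, id=23), (31, id=28) …. Take first 3.

Kyoto | 60 ; Edinburgh | 55 ; Edinburgh | 45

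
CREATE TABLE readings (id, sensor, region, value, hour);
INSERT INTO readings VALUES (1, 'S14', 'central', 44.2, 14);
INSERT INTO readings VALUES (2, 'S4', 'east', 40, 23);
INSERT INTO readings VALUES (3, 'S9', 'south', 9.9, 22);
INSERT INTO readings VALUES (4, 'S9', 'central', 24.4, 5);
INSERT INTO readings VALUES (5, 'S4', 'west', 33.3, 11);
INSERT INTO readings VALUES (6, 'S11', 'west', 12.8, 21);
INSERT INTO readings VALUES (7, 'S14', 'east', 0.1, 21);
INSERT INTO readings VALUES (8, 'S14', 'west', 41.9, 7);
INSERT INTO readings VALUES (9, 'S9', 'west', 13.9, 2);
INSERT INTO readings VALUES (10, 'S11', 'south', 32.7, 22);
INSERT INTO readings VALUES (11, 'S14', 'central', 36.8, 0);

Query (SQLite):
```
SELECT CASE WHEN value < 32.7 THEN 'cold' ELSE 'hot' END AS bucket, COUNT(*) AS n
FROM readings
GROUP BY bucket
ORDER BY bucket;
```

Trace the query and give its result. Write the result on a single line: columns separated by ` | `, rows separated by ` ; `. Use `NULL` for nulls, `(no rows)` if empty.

Bucket rows by value < 32.7 → 'cold' else 'hot'; count each bucket.

cold | 5 ; hot | 6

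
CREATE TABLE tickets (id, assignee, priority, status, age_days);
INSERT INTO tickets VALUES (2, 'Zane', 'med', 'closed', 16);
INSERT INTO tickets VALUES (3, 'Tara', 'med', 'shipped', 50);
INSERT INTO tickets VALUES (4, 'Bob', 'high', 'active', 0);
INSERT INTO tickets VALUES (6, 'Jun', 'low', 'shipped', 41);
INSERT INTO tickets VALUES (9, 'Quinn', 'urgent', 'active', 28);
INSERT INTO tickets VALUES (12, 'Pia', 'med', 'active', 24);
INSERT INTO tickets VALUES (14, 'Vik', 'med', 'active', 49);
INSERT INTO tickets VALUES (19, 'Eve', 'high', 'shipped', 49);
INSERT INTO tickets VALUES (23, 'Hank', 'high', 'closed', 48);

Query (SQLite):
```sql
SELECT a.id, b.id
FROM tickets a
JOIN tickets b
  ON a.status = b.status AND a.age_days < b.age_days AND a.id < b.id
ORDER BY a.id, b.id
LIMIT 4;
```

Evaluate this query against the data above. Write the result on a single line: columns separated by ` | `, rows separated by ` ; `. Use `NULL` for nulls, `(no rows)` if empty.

Pairs (a,b) with same status, a.age_days < b.age_days, a.id < b.id.
status groups: active:{4,9,12,14} closed:{2,23} shipped:{3,6,19}
Ordered by (a.id, b.id); first 4.

2 | 23 ; 4 | 9 ; 4 | 12 ; 4 | 14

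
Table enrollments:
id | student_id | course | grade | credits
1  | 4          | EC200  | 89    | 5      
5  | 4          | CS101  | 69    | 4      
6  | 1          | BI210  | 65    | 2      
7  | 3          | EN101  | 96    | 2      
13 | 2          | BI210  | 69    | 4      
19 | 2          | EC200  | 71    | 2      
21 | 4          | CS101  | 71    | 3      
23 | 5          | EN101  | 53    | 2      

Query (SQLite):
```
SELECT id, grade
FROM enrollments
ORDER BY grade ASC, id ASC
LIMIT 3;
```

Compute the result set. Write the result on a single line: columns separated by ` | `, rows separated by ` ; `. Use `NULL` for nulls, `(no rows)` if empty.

Sort by grade asc, tiebreak id asc: (53, id=23), (65, id=6), (69, id=5), (69, id=13), (71, id=19), (71, id=21) …. Take first 3.

23 | 53 ; 6 | 65 ; 5 | 69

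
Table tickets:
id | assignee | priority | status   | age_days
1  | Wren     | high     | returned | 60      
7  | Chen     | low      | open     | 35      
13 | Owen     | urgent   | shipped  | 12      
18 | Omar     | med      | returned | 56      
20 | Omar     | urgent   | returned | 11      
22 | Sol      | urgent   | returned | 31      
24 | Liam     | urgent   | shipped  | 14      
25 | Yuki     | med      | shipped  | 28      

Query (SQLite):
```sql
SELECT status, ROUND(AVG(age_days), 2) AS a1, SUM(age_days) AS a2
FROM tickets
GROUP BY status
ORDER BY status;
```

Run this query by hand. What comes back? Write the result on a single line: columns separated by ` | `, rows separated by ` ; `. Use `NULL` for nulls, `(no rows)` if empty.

open | 35 | 35 ; returned | 39.5 | 158 ; shipped | 18 | 54

Group tickets by status.
Per group compute: ROUND(AVG(age_days), 2), SUM(age_days).
  open: ids {7} → ROUND(AVG(age_days), 2)=35, SUM(age_days)=35
  returned: ids {1, 18, 20, 22} → ROUND(AVG(age_days), 2)=39.5, SUM(age_days)=158
  shipped: ids {13, 24, 25} → ROUND(AVG(age_days), 2)=18, SUM(age_days)=54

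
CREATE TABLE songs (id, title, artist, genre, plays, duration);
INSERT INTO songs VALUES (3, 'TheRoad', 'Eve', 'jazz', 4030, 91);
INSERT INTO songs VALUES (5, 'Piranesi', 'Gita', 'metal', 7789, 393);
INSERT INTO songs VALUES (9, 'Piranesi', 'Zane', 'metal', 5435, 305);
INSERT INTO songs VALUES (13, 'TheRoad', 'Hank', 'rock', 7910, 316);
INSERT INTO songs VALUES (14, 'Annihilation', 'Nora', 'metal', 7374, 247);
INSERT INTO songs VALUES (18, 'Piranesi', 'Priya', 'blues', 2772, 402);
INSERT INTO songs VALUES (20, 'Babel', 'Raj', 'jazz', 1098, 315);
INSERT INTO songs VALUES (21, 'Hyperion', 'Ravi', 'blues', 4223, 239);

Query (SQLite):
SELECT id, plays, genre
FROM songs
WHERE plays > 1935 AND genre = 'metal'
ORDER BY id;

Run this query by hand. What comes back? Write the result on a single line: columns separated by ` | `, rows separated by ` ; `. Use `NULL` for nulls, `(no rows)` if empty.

5 | 7789 | metal ; 9 | 5435 | metal ; 14 | 7374 | metal

plays > 1935: ids {3, 5, 9, 13, 14, 18, 21}
genre = 'metal': ids {5, 9, 14}
Combine with AND.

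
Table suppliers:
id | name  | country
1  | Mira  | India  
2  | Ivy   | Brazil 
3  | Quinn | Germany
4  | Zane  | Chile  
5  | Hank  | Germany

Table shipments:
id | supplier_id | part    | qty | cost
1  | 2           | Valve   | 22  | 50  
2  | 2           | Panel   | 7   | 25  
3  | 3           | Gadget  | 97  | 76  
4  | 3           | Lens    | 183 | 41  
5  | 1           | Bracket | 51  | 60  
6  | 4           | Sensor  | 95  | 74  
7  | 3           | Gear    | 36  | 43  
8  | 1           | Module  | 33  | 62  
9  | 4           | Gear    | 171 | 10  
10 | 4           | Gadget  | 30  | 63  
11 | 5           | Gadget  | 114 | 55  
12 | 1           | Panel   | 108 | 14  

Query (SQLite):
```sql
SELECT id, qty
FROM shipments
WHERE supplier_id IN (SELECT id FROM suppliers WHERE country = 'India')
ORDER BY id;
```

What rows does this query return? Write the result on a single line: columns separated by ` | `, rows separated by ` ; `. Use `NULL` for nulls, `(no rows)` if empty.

5 | 51 ; 8 | 33 ; 12 | 108

Inner query: suppliers.id where country = 'India'.
Outer: keep shipments rows whose supplier_id is in that set.
Inner query → {1}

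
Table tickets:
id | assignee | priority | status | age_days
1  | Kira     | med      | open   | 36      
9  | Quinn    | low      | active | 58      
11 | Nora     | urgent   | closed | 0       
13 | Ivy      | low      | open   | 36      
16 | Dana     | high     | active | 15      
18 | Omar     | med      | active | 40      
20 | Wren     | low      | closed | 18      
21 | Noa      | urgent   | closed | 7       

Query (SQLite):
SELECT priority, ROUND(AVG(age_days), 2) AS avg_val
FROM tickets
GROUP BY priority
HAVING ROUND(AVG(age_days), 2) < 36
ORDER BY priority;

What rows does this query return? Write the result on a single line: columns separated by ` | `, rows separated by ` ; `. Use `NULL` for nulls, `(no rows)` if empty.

Partition tickets by priority; compute ROUND(AVG(age_days), 2) within each group.
HAVING: keep groups where ROUND(AVG(age_days), 2) < 36.
  high: ids {16} → ROUND(AVG(age_days), 2)=15
  low: ids {9, 13, 20} → ROUND(AVG(age_days), 2)=37.33
  med: ids {1, 18} → ROUND(AVG(age_days), 2)=38
  urgent: ids {11, 21} → ROUND(AVG(age_days), 2)=3.5

high | 15 ; urgent | 3.5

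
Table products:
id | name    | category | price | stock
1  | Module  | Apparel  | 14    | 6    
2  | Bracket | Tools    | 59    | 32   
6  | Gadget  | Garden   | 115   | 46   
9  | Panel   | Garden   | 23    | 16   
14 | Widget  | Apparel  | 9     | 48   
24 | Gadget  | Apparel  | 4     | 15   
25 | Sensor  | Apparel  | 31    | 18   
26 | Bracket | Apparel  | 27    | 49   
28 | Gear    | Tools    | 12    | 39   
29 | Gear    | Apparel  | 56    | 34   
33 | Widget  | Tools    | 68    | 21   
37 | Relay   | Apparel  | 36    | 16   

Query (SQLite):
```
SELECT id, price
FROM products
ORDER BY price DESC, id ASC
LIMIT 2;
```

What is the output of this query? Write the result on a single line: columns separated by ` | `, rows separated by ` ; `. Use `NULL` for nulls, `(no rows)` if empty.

6 | 115 ; 33 | 68

Sort by price desc, tiebreak id asc: (115, id=6), (68, id=33), (59, id=2), (56, id=29), (36, id=37) …. Take first 2.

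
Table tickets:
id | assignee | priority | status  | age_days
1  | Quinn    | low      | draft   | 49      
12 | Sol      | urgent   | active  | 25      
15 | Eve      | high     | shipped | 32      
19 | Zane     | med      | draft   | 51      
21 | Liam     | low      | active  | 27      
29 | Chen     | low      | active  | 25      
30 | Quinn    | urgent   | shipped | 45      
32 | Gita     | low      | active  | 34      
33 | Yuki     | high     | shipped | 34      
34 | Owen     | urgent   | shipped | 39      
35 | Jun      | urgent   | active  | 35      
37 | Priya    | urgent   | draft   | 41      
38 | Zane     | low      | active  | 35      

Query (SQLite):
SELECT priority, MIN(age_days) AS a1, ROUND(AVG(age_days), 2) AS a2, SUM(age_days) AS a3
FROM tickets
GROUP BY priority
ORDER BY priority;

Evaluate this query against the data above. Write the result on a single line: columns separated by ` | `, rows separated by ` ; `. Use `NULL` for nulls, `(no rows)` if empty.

Group tickets by priority.
Per group compute: MIN(age_days), ROUND(AVG(age_days), 2), SUM(age_days).
  high: ids {15, 33} → MIN(age_days)=32, ROUND(AVG(age_days), 2)=33, SUM(age_days)=66
  low: ids {1, 21, 29, 32, 38} → MIN(age_days)=25, ROUND(AVG(age_days), 2)=34, SUM(age_days)=170
  med: ids {19} → MIN(age_days)=51, ROUND(AVG(age_days), 2)=51, SUM(age_days)=51
  urgent: ids {12, 30, 34, 35, 37} → MIN(age_days)=25, ROUND(AVG(age_days), 2)=37, SUM(age_days)=185

high | 32 | 33 | 66 ; low | 25 | 34 | 170 ; med | 51 | 51 | 51 ; urgent | 25 | 37 | 185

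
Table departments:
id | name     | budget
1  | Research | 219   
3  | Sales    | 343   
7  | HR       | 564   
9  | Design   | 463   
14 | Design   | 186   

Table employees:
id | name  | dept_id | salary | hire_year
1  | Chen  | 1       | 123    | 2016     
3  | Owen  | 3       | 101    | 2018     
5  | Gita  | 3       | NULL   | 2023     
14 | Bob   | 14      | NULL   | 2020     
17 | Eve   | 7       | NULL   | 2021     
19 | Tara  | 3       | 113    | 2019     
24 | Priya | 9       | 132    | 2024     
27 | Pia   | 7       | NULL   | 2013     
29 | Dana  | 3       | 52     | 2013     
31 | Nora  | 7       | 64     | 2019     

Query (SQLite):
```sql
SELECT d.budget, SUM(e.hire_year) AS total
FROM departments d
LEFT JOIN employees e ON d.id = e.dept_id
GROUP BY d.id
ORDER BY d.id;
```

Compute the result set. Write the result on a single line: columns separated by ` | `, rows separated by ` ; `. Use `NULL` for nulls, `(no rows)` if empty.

219 | 2016 ; 343 | 8073 ; 564 | 6053 ; 463 | 2024 ; 186 | 2020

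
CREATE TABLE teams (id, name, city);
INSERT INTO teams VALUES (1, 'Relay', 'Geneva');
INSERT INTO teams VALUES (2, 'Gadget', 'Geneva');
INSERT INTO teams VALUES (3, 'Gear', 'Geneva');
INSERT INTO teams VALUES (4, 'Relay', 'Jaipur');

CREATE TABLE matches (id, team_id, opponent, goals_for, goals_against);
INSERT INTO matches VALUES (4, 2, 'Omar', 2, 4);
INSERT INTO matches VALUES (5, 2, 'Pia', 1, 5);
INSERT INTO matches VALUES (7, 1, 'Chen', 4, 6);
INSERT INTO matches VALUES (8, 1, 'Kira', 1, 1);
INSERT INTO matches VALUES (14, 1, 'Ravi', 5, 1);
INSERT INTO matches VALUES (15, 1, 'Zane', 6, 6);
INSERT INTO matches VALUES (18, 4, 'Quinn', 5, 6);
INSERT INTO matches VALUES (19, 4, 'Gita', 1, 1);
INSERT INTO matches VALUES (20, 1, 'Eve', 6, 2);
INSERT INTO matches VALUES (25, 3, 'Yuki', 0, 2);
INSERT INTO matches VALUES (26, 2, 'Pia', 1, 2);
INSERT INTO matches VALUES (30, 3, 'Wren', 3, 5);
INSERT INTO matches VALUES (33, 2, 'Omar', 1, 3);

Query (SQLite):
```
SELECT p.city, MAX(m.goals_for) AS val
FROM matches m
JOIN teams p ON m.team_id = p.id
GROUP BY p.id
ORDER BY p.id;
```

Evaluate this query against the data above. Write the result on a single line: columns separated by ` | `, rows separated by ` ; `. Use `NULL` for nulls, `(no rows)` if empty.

Geneva | 6 ; Geneva | 2 ; Geneva | 3 ; Jaipur | 5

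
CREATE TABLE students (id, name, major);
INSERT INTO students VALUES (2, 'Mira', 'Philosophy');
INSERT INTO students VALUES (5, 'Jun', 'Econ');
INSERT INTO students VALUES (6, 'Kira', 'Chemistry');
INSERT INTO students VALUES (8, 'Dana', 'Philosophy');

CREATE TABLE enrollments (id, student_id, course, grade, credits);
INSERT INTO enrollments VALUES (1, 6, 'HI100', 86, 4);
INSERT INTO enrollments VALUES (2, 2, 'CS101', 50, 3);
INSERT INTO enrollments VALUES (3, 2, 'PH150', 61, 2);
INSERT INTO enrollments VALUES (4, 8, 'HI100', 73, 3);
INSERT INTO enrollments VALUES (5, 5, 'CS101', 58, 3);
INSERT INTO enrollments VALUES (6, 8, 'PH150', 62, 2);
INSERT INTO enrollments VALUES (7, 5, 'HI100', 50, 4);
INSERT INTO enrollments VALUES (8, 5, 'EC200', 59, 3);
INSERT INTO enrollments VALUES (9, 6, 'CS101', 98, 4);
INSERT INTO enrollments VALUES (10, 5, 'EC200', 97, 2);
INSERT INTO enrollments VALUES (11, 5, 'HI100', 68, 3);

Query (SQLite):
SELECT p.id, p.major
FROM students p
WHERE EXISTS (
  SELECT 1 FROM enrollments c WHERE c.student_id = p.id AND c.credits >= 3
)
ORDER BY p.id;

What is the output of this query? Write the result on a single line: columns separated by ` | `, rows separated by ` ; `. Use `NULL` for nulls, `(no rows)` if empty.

For each students row, check whether any enrollments with matching student_id has credits >= 3.
Keep rows where that is true.

2 | Philosophy ; 5 | Econ ; 6 | Chemistry ; 8 | Philosophy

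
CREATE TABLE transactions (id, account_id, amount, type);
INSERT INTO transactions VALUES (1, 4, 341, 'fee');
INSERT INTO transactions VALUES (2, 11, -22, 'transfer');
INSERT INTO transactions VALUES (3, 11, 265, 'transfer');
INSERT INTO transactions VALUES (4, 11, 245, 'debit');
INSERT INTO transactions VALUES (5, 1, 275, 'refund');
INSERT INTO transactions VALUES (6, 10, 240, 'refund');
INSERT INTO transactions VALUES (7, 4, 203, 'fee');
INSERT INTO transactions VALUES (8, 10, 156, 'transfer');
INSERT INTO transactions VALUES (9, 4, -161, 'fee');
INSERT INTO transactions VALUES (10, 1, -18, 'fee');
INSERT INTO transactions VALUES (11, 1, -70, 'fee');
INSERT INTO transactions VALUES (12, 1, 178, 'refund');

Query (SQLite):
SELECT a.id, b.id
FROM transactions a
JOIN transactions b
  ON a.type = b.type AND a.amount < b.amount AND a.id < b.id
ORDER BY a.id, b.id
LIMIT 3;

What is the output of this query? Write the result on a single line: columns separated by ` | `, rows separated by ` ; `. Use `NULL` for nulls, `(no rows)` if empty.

2 | 3 ; 2 | 8 ; 9 | 10

Pairs (a,b) with same type, a.amount < b.amount, a.id < b.id.
type groups: debit:{4} fee:{1,7,9,10,11} refund:{5,6,12} transfer:{2,3,8}
Ordered by (a.id, b.id); first 3.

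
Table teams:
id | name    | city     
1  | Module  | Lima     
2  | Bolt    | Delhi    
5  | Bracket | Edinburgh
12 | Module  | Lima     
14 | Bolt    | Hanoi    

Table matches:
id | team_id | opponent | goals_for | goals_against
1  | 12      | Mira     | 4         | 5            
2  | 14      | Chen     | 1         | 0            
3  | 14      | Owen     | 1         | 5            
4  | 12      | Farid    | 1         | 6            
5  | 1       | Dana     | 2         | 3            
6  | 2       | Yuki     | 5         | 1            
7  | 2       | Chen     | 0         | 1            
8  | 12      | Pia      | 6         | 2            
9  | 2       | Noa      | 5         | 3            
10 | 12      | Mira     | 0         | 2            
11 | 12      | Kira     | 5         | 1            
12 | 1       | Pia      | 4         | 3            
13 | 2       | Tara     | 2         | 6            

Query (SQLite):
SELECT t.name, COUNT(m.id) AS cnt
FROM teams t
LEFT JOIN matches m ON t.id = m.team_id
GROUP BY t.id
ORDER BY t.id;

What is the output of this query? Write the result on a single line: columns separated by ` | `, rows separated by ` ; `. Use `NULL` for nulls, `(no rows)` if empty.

Module | 2 ; Bolt | 4 ; Bracket | 0 ; Module | 5 ; Bolt | 2

LEFT JOIN keeps every teams row; unmatched ones get NULL for matches columns.
Group by teams.id and compute COUNT(m.id). COUNT(col) of an all-NULL group is 0.
  1: ids {5, 12} → COUNT(m.id)=2
  2: ids {6, 7, 9, 13} → COUNT(m.id)=4
  5: ids {—} → COUNT(m.id)=0
  12: ids {1, 4, 8, 10, 11} → COUNT(m.id)=5
  14: ids {2, 3} → COUNT(m.id)=2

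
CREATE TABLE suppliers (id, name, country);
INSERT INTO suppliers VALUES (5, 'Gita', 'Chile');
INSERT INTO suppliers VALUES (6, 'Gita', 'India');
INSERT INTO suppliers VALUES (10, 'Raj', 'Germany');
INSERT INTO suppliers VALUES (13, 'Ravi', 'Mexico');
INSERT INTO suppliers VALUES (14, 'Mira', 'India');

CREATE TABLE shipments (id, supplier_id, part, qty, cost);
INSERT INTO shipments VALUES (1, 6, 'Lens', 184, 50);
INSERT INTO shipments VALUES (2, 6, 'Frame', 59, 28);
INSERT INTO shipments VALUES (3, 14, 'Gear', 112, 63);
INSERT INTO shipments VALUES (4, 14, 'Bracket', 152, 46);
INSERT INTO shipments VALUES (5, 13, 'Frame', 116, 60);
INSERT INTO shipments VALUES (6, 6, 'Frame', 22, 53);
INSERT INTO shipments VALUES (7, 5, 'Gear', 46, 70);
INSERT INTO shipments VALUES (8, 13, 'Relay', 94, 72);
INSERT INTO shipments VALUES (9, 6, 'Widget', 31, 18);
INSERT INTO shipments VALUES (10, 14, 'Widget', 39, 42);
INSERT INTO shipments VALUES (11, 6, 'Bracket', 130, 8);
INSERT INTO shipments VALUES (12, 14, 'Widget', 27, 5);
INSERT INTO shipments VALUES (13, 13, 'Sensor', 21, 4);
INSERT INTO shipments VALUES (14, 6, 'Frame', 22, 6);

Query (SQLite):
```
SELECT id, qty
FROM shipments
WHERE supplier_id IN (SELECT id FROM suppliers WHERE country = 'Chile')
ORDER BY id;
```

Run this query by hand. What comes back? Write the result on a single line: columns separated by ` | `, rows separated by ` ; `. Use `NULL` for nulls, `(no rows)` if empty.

Inner query: suppliers.id where country = 'Chile'.
Outer: keep shipments rows whose supplier_id is in that set.
Inner query → {5}

7 | 46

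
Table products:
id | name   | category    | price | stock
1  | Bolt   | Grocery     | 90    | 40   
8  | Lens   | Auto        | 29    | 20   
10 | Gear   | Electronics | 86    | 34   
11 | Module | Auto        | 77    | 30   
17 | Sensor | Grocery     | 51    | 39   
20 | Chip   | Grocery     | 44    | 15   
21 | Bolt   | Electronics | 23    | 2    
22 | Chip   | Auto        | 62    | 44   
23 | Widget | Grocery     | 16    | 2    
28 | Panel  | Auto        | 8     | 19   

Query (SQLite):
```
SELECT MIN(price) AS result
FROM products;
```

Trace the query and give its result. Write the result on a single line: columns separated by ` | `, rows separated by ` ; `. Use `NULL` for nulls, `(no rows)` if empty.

All price values: [90, 29, 86, 77, 51, 44, 23, 62, 16, 8].
MIN of non-NULL values = 8.

8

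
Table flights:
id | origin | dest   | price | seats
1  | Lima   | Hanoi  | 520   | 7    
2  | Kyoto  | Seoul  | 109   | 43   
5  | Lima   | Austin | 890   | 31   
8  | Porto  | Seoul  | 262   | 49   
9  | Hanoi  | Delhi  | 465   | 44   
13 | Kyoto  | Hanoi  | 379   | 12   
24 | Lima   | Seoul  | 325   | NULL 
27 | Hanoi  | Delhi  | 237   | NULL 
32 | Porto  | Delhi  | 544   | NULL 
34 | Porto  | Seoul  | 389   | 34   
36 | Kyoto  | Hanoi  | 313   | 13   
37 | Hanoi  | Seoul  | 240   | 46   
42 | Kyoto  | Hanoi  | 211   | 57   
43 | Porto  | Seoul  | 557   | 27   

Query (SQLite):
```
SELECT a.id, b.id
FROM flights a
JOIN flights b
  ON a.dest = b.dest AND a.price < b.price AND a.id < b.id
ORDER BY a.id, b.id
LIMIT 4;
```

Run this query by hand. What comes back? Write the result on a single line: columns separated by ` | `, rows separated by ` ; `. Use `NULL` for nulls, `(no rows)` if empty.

Pairs (a,b) with same dest, a.price < b.price, a.id < b.id.
dest groups: Austin:{5} Delhi:{9,27,32} Hanoi:{1,13,36,42} Seoul:{2,8,24,34,37,43}
Ordered by (a.id, b.id); first 4.

2 | 8 ; 2 | 24 ; 2 | 34 ; 2 | 37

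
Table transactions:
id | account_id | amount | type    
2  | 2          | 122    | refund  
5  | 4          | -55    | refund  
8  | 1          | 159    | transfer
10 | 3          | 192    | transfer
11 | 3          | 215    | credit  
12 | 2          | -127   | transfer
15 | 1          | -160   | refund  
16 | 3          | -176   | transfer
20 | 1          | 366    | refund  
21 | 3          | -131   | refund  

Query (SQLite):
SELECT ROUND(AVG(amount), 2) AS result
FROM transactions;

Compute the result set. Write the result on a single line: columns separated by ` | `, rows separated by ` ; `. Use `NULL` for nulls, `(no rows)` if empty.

40.5

All amount values: [122, -55, 159, 192, 215, -127, -160, -176, 366, -131].
AVG = 405 / 10 (rounded to 2 dp).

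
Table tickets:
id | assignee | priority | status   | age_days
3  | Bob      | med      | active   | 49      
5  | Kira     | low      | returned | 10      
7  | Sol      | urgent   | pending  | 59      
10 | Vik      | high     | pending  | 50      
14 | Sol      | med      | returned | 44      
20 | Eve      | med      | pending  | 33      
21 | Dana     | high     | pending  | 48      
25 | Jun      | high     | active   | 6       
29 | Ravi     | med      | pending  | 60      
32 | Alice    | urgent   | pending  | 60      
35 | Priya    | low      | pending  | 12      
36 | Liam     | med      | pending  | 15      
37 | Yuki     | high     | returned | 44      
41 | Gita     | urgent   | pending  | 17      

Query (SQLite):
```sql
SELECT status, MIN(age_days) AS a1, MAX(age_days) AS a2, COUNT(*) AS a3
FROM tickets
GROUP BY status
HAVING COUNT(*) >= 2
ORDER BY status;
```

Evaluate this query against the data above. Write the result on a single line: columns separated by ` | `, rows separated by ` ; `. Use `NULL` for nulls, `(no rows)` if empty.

active | 6 | 49 | 2 ; pending | 12 | 60 | 9 ; returned | 10 | 44 | 3

Group tickets by status.
Per group compute: MIN(age_days), MAX(age_days), COUNT(*).
HAVING: drop groups with fewer than 2 rows.
  active: ids {3, 25} → MIN(age_days)=6, MAX(age_days)=49, COUNT(*)=2
  pending: ids {7, 10, 20, 21, 29, 32, 35, 36, 41} → MIN(age_days)=12, MAX(age_days)=60, COUNT(*)=9
  returned: ids {5, 14, 37} → MIN(age_days)=10, MAX(age_days)=44, COUNT(*)=3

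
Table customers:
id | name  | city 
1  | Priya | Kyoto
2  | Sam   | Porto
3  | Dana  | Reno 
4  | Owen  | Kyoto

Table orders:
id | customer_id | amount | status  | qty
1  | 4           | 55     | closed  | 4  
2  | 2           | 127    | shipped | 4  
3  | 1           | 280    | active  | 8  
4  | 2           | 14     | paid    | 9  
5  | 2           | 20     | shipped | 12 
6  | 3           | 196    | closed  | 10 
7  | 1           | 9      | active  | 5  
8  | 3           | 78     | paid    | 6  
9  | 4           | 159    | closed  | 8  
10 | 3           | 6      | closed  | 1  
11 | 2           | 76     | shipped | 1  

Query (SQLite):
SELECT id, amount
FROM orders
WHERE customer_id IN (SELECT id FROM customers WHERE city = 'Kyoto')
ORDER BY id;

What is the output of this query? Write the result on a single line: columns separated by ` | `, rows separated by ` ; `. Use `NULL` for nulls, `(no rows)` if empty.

Inner query: customers.id where city = 'Kyoto'.
Outer: keep orders rows whose customer_id is in that set.
Inner query → {1, 4}

1 | 55 ; 3 | 280 ; 7 | 9 ; 9 | 159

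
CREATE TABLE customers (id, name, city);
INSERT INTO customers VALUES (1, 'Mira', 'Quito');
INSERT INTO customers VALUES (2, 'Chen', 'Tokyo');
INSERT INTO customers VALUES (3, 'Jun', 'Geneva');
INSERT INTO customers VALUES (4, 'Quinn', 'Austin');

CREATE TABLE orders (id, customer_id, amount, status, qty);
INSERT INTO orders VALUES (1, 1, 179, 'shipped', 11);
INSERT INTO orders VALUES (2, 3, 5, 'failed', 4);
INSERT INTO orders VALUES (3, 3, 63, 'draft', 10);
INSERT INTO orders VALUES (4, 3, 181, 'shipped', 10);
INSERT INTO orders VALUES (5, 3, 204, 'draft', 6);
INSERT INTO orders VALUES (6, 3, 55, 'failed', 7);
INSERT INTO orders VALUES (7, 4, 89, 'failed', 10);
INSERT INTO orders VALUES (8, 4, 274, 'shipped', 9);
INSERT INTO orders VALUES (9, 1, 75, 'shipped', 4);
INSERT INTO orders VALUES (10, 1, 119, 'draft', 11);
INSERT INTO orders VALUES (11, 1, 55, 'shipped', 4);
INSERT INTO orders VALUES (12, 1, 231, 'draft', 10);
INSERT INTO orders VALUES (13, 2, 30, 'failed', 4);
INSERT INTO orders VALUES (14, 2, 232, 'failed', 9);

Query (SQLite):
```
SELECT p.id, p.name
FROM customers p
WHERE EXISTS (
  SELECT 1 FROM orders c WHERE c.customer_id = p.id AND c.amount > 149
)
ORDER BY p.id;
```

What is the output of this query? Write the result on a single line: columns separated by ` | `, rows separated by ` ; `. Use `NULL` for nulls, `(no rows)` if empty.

For each customers row, check whether any orders with matching customer_id has amount > 149.
Keep rows where that is true.

1 | Mira ; 2 | Chen ; 3 | Jun ; 4 | Quinn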